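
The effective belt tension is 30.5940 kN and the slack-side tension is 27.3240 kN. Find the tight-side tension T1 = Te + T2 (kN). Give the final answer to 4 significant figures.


T1 = Te + T2 = 30.5940 + 27.3240
T1 = 57.92 kN


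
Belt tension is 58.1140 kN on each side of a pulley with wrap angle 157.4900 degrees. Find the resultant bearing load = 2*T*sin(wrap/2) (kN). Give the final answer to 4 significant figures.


F = 2 * 58.1140 * sin(157.4900/2 deg)
F = 114.0 kN


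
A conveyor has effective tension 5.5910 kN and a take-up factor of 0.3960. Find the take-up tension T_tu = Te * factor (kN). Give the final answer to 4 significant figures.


T_tu = 5.5910 * 0.3960
T_tu = 2.214 kN


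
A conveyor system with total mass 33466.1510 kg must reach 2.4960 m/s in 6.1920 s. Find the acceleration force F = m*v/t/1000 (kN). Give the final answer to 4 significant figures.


F = 33466.1510 * 2.4960 / 6.1920 / 1000
F = 13.49 kN


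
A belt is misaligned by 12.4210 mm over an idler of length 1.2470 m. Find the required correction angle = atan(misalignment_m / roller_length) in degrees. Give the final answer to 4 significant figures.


misalign_m = 12.4210 / 1000 = 0.012421 m
angle = atan(0.012421 / 1.2470)
angle = 0.5707 deg


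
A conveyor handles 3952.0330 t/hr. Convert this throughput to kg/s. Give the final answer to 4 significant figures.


m_dot = 3952.0330 * 1000 / 3600
m_dot = 1098 kg/s


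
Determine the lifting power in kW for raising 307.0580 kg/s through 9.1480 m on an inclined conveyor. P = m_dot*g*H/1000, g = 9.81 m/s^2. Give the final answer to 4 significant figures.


P = 307.0580 * 9.81 * 9.1480 / 1000
P = 27.56 kW


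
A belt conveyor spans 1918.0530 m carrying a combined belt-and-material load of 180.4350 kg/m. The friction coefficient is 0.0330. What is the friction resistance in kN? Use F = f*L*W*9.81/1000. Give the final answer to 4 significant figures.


F = 0.0330 * 1918.0530 * 180.4350 * 9.81 / 1000
F = 112.0 kN


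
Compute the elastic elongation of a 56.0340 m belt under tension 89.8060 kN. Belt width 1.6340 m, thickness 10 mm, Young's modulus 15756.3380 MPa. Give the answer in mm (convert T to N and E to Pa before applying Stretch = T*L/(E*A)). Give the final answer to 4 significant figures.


A = 1.6340 * 0.01 = 0.01634 m^2
Stretch = 89.8060*1000 * 56.0340 / (15756.3380e6 * 0.01634) * 1000
Stretch = 19.55 mm


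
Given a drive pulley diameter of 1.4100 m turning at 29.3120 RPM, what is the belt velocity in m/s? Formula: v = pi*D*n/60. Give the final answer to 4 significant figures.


v = pi * 1.4100 * 29.3120 / 60
v = 2.164 m/s


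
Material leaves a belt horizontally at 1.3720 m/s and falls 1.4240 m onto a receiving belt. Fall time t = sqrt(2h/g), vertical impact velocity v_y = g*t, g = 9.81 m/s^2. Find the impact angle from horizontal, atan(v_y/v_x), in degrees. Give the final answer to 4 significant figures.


t = sqrt(2*1.4240/9.81) = 0.53881 s
v_y = 9.81 * 0.53881 = 5.28573 m/s
angle = atan(5.28573 / 1.3720) = 75.45 deg


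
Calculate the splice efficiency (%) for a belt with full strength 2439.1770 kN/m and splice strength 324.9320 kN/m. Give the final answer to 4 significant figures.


Eff = 324.9320 / 2439.1770 * 100
Eff = 13.32 %


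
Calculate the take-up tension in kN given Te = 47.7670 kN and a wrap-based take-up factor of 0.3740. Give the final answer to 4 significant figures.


T_tu = 47.7670 * 0.3740
T_tu = 17.86 kN


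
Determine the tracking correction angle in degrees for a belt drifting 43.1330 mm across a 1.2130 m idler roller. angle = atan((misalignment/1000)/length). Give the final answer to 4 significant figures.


misalign_m = 43.1330 / 1000 = 0.043133 m
angle = atan(0.043133 / 1.2130)
angle = 2.037 deg


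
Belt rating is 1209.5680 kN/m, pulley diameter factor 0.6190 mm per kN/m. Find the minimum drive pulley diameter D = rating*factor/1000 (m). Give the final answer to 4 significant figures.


D = 1209.5680 * 0.6190 / 1000
D = 0.7487 m


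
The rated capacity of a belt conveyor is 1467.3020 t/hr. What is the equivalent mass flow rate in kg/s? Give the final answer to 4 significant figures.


m_dot = 1467.3020 * 1000 / 3600
m_dot = 407.6 kg/s


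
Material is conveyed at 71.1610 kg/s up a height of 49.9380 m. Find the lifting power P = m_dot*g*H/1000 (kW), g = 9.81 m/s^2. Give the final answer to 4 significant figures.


P = 71.1610 * 9.81 * 49.9380 / 1000
P = 34.86 kW


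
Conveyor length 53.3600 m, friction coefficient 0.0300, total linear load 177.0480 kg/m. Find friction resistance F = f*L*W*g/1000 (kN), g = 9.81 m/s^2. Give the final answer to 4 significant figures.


F = 0.0300 * 53.3600 * 177.0480 * 9.81 / 1000
F = 2.780 kN


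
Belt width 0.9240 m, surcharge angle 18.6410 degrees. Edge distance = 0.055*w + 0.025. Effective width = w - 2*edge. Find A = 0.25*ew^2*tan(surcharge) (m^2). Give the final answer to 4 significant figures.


edge = 0.055*0.9240 + 0.025 = 0.07582 m
ew = 0.9240 - 2*0.07582 = 0.77236 m
A = 0.25 * 0.77236^2 * tan(18.6410 deg)
A = 0.05031 m^2


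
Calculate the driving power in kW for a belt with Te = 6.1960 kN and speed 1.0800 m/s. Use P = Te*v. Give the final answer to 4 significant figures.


P = Te * v = 6.1960 * 1.0800
P = 6.692 kW


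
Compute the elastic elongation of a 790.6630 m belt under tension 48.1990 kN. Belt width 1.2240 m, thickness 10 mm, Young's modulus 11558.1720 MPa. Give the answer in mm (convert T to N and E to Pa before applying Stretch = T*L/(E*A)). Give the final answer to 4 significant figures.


A = 1.2240 * 0.01 = 0.01224 m^2
Stretch = 48.1990*1000 * 790.6630 / (11558.1720e6 * 0.01224) * 1000
Stretch = 269.4 mm


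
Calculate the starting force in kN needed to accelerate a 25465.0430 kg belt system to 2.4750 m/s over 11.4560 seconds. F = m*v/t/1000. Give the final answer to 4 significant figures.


F = 25465.0430 * 2.4750 / 11.4560 / 1000
F = 5.502 kN


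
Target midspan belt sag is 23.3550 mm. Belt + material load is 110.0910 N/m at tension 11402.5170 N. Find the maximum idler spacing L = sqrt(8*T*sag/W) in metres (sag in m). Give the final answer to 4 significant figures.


sag = 23.3550/1000 = 0.023355 m
L = sqrt(8 * 11402.5170 * 0.023355 / 110.0910)
L = 4.399 m


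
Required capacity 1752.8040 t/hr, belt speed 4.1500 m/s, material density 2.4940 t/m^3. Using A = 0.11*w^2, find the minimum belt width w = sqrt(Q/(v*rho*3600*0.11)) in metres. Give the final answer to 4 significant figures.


A_req = 1752.8040 / (4.1500 * 2.4940 * 3600) = 0.0470421 m^2
w = sqrt(0.0470421 / 0.11)
w = 0.6540 m


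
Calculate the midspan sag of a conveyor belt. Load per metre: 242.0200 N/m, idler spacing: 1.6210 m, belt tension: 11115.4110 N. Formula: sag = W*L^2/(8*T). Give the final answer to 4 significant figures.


sag = 242.0200 * 1.6210^2 / (8 * 11115.4110)
sag = 0.007152 m


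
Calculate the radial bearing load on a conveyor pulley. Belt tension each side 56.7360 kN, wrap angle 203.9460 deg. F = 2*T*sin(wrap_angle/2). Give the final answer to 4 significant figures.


F = 2 * 56.7360 * sin(203.9460/2 deg)
F = 111.0 kN


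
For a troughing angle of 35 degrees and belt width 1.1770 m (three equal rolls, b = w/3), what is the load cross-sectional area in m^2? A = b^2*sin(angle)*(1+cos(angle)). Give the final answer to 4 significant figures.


b = 1.1770/3 = 0.392333 m
A = 0.392333^2 * sin(35 deg) * (1 + cos(35 deg))
A = 0.1606 m^2


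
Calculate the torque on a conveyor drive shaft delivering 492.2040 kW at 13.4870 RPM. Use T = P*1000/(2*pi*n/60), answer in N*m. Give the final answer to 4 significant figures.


omega = 2*pi*13.4870/60 = 1.41236 rad/s
T = 492.2040*1000 / 1.41236
T = 348500 N*m


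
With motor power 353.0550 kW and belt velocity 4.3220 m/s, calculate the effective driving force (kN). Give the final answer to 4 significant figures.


Te = P / v = 353.0550 / 4.3220
Te = 81.69 kN


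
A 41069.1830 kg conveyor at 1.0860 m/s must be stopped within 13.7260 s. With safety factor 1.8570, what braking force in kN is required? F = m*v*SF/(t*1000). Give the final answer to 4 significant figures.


F = 41069.1830 * 1.0860 / 13.7260 * 1.8570 / 1000
F = 6.034 kN


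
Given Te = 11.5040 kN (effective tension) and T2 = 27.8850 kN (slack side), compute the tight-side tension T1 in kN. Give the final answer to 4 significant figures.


T1 = Te + T2 = 11.5040 + 27.8850
T1 = 39.39 kN


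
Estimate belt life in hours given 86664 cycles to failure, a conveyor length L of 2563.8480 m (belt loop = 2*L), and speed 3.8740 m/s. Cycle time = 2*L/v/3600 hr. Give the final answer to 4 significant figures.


cycle_time = 2 * 2563.8480 / 3.8740 / 3600 = 0.367672 hr
life = 86664 * 0.367672 = 31860 hours


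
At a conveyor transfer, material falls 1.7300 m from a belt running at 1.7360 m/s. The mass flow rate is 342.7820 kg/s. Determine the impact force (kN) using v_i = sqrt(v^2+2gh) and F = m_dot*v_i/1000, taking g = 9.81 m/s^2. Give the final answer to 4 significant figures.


v_i = sqrt(1.7360^2 + 2*9.81*1.7300) = 6.07917 m/s
F = 342.7820 * 6.07917 / 1000
F = 2.084 kN


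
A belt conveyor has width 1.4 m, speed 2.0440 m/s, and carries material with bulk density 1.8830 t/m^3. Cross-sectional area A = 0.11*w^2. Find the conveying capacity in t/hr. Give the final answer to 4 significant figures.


A = 0.11 * 1.4^2 = 0.2156 m^2
C = 0.2156 * 2.0440 * 1.8830 * 3600
C = 2987 t/hr


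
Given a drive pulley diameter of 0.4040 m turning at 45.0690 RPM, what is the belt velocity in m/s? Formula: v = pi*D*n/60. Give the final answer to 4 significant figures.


v = pi * 0.4040 * 45.0690 / 60
v = 0.9534 m/s


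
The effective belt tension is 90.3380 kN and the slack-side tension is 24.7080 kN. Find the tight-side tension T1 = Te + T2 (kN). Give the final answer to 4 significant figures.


T1 = Te + T2 = 90.3380 + 24.7080
T1 = 115.0 kN


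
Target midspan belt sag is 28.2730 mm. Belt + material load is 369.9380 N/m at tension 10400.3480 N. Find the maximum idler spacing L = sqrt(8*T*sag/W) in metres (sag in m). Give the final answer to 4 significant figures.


sag = 28.2730/1000 = 0.028273 m
L = sqrt(8 * 10400.3480 * 0.028273 / 369.9380)
L = 2.522 m


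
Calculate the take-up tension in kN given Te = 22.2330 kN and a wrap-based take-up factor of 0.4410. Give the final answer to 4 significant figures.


T_tu = 22.2330 * 0.4410
T_tu = 9.805 kN


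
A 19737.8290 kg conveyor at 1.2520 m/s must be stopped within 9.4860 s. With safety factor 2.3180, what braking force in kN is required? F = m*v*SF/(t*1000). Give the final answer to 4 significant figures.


F = 19737.8290 * 1.2520 / 9.4860 * 2.3180 / 1000
F = 6.039 kN


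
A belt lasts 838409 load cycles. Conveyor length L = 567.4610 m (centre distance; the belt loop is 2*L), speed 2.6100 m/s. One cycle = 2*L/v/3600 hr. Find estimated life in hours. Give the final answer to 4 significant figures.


cycle_time = 2 * 567.4610 / 2.6100 / 3600 = 0.120788 hr
life = 838409 * 0.120788 = 101300 hours


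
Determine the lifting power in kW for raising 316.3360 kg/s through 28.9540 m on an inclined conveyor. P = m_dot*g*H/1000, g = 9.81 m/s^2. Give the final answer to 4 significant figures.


P = 316.3360 * 9.81 * 28.9540 / 1000
P = 89.85 kW


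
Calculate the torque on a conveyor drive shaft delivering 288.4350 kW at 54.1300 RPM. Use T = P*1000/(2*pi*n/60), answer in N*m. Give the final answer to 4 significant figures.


omega = 2*pi*54.1300/60 = 5.66848 rad/s
T = 288.4350*1000 / 5.66848
T = 50880 N*m


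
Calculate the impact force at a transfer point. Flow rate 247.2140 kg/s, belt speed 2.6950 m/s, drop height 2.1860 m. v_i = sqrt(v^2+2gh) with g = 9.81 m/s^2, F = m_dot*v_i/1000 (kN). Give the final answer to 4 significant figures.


v_i = sqrt(2.6950^2 + 2*9.81*2.1860) = 7.08183 m/s
F = 247.2140 * 7.08183 / 1000
F = 1.751 kN


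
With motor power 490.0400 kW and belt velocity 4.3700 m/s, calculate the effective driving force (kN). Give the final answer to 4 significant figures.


Te = P / v = 490.0400 / 4.3700
Te = 112.1 kN


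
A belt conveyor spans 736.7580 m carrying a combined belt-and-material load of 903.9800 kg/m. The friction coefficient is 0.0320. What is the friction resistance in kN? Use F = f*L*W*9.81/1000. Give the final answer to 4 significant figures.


F = 0.0320 * 736.7580 * 903.9800 * 9.81 / 1000
F = 209.1 kN


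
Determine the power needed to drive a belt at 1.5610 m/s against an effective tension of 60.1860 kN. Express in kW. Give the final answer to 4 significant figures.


P = Te * v = 60.1860 * 1.5610
P = 93.95 kW


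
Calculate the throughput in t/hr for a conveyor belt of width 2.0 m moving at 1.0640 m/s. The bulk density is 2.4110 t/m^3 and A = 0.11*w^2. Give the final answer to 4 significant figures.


A = 0.11 * 2.0^2 = 0.44 m^2
C = 0.44 * 1.0640 * 2.4110 * 3600
C = 4063 t/hr


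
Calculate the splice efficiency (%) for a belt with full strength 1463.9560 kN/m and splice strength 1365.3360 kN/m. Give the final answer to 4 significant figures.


Eff = 1365.3360 / 1463.9560 * 100
Eff = 93.26 %


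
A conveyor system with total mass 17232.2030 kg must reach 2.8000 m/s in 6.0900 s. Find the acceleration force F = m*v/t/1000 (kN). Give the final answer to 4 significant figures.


F = 17232.2030 * 2.8000 / 6.0900 / 1000
F = 7.923 kN


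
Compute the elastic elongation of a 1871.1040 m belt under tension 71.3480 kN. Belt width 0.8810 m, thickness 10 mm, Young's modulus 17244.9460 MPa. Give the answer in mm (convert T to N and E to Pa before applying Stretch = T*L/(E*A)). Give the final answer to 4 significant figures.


A = 0.8810 * 0.01 = 0.00881 m^2
Stretch = 71.3480*1000 * 1871.1040 / (17244.9460e6 * 0.00881) * 1000
Stretch = 878.7 mm


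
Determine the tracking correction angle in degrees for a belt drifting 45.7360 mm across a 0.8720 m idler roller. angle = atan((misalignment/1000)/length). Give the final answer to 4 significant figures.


misalign_m = 45.7360 / 1000 = 0.045736 m
angle = atan(0.045736 / 0.8720)
angle = 3.002 deg


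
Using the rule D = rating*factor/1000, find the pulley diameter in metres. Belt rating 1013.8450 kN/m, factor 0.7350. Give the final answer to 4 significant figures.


D = 1013.8450 * 0.7350 / 1000
D = 0.7452 m


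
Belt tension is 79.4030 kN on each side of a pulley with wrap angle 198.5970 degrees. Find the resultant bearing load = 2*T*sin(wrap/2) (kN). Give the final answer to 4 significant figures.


F = 2 * 79.4030 * sin(198.5970/2 deg)
F = 156.7 kN


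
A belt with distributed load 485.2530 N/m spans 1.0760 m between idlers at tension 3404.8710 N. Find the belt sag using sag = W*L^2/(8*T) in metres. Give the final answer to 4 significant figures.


sag = 485.2530 * 1.0760^2 / (8 * 3404.8710)
sag = 0.02063 m


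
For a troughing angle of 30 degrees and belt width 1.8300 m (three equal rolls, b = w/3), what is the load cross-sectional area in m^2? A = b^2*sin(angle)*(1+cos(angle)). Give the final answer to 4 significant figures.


b = 1.8300/3 = 0.61 m
A = 0.61^2 * sin(30 deg) * (1 + cos(30 deg))
A = 0.3472 m^2


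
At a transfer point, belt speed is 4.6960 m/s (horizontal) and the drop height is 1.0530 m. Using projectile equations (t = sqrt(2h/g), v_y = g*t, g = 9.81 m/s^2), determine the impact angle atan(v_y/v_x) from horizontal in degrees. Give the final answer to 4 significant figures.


t = sqrt(2*1.0530/9.81) = 0.463335 s
v_y = 9.81 * 0.463335 = 4.54532 m/s
angle = atan(4.54532 / 4.6960) = 44.07 deg


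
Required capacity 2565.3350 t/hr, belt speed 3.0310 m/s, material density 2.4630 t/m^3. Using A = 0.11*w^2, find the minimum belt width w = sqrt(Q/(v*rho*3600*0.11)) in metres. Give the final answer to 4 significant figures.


A_req = 2565.3350 / (3.0310 * 2.4630 * 3600) = 0.0954534 m^2
w = sqrt(0.0954534 / 0.11)
w = 0.9315 m


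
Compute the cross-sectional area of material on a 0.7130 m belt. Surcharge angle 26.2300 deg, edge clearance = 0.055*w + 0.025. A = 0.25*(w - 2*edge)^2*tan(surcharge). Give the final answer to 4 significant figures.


edge = 0.055*0.7130 + 0.025 = 0.064215 m
ew = 0.7130 - 2*0.064215 = 0.58457 m
A = 0.25 * 0.58457^2 * tan(26.2300 deg)
A = 0.04209 m^2


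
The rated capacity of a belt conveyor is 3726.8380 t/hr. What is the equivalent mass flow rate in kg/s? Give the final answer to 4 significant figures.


m_dot = 3726.8380 * 1000 / 3600
m_dot = 1035 kg/s


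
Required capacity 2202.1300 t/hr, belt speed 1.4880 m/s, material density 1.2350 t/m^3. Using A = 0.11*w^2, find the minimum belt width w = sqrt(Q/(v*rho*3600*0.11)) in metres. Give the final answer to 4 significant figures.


A_req = 2202.1300 / (1.4880 * 1.2350 * 3600) = 0.332867 m^2
w = sqrt(0.332867 / 0.11)
w = 1.740 m


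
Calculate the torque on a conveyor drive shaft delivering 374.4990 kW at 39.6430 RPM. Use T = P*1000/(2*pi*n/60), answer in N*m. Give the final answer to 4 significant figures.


omega = 2*pi*39.6430/60 = 4.15141 rad/s
T = 374.4990*1000 / 4.15141
T = 90210 N*m


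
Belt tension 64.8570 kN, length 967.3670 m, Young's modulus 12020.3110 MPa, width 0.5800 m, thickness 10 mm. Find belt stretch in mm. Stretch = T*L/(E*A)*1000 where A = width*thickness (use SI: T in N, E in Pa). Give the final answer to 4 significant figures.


A = 0.5800 * 0.01 = 0.00580 m^2
Stretch = 64.8570*1000 * 967.3670 / (12020.3110e6 * 0.00580) * 1000
Stretch = 899.9 mm


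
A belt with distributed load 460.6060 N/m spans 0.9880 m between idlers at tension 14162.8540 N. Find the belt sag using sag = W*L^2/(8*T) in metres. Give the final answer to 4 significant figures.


sag = 460.6060 * 0.9880^2 / (8 * 14162.8540)
sag = 0.003968 m


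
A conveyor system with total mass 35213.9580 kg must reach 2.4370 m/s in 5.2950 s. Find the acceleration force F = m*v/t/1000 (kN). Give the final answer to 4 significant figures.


F = 35213.9580 * 2.4370 / 5.2950 / 1000
F = 16.21 kN


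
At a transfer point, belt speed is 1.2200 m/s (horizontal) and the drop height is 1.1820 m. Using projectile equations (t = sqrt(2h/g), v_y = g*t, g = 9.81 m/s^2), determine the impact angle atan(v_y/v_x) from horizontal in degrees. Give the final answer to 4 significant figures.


t = sqrt(2*1.1820/9.81) = 0.490896 s
v_y = 9.81 * 0.490896 = 4.81569 m/s
angle = atan(4.81569 / 1.2200) = 75.78 deg


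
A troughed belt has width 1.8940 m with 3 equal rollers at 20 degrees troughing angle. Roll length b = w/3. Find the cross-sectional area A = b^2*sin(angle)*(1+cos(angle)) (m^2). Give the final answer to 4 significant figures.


b = 1.8940/3 = 0.631333 m
A = 0.631333^2 * sin(20 deg) * (1 + cos(20 deg))
A = 0.2644 m^2


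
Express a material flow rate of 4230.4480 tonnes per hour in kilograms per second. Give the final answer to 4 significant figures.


m_dot = 4230.4480 * 1000 / 3600
m_dot = 1175 kg/s


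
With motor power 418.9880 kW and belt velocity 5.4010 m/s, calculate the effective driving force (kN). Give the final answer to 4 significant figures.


Te = P / v = 418.9880 / 5.4010
Te = 77.58 kN


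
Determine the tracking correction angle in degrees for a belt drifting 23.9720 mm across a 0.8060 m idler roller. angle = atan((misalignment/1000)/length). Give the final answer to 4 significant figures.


misalign_m = 23.9720 / 1000 = 0.023972 m
angle = atan(0.023972 / 0.8060)
angle = 1.704 deg


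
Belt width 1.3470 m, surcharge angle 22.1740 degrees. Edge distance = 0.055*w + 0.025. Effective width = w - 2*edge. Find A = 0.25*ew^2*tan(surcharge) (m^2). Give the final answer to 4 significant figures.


edge = 0.055*1.3470 + 0.025 = 0.099085 m
ew = 1.3470 - 2*0.099085 = 1.14883 m
A = 0.25 * 1.14883^2 * tan(22.1740 deg)
A = 0.1345 m^2


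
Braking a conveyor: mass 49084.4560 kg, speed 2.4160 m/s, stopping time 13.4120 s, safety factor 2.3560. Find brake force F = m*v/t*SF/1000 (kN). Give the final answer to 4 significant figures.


F = 49084.4560 * 2.4160 / 13.4120 * 2.3560 / 1000
F = 20.83 kN


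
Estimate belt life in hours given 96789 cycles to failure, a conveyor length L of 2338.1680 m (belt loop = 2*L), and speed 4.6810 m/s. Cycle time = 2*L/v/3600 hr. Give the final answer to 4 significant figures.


cycle_time = 2 * 2338.1680 / 4.6810 / 3600 = 0.277501 hr
life = 96789 * 0.277501 = 26860 hours


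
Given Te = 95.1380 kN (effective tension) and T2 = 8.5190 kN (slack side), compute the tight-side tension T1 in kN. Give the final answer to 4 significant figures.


T1 = Te + T2 = 95.1380 + 8.5190
T1 = 103.7 kN


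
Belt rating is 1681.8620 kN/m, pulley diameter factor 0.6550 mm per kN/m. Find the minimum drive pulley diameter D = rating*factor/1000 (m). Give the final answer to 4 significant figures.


D = 1681.8620 * 0.6550 / 1000
D = 1.102 m


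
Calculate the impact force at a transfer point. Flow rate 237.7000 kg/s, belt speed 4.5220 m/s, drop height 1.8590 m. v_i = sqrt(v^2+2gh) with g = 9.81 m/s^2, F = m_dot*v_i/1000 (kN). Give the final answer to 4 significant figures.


v_i = sqrt(4.5220^2 + 2*9.81*1.8590) = 7.54467 m/s
F = 237.7000 * 7.54467 / 1000
F = 1.793 kN


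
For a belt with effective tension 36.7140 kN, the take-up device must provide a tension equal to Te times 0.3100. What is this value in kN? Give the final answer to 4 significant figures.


T_tu = 36.7140 * 0.3100
T_tu = 11.38 kN


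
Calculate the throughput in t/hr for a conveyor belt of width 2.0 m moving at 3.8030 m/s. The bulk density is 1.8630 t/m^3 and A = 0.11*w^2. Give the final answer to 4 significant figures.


A = 0.11 * 2.0^2 = 0.44 m^2
C = 0.44 * 3.8030 * 1.8630 * 3600
C = 11220 t/hr


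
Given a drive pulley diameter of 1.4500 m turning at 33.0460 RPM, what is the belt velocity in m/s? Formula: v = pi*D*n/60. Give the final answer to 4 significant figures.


v = pi * 1.4500 * 33.0460 / 60
v = 2.509 m/s


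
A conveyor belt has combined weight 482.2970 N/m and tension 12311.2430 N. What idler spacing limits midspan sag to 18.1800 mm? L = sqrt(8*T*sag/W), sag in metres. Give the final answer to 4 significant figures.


sag = 18.1800/1000 = 0.018180 m
L = sqrt(8 * 12311.2430 * 0.018180 / 482.2970)
L = 1.927 m


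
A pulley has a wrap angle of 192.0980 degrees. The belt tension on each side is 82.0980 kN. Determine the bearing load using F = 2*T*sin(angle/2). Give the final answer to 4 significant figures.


F = 2 * 82.0980 * sin(192.0980/2 deg)
F = 163.3 kN


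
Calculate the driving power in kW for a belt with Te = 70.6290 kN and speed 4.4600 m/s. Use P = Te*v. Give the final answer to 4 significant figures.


P = Te * v = 70.6290 * 4.4600
P = 315.0 kW


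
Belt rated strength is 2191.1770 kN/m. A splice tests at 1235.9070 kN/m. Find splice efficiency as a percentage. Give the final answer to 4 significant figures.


Eff = 1235.9070 / 2191.1770 * 100
Eff = 56.40 %


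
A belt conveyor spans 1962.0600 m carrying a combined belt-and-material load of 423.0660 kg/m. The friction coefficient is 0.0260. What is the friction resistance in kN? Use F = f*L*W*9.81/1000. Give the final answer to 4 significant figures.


F = 0.0260 * 1962.0600 * 423.0660 * 9.81 / 1000
F = 211.7 kN


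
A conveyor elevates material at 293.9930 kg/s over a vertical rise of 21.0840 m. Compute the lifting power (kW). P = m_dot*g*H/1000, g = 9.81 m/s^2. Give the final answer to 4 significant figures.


P = 293.9930 * 9.81 * 21.0840 / 1000
P = 60.81 kW


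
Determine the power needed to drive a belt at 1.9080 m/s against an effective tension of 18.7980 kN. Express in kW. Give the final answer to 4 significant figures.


P = Te * v = 18.7980 * 1.9080
P = 35.87 kW


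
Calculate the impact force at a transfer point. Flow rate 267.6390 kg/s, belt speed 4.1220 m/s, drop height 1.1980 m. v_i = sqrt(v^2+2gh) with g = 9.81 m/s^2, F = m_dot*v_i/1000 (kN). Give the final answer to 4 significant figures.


v_i = sqrt(4.1220^2 + 2*9.81*1.1980) = 6.36362 m/s
F = 267.6390 * 6.36362 / 1000
F = 1.703 kN


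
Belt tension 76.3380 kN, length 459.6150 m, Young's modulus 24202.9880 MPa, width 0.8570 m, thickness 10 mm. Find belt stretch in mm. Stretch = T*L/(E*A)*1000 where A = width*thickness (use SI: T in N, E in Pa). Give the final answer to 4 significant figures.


A = 0.8570 * 0.01 = 0.00857 m^2
Stretch = 76.3380*1000 * 459.6150 / (24202.9880e6 * 0.00857) * 1000
Stretch = 169.2 mm


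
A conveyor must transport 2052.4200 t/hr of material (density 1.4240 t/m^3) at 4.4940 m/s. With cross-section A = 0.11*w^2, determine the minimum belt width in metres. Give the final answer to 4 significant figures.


A_req = 2052.4200 / (4.4940 * 1.4240 * 3600) = 0.0890883 m^2
w = sqrt(0.0890883 / 0.11)
w = 0.8999 m


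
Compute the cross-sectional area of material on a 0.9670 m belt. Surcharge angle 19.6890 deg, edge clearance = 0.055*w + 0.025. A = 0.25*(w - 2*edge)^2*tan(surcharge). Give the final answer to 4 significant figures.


edge = 0.055*0.9670 + 0.025 = 0.078185 m
ew = 0.9670 - 2*0.078185 = 0.81063 m
A = 0.25 * 0.81063^2 * tan(19.6890 deg)
A = 0.05879 m^2


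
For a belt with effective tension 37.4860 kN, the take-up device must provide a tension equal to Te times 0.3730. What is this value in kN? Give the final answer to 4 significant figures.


T_tu = 37.4860 * 0.3730
T_tu = 13.98 kN


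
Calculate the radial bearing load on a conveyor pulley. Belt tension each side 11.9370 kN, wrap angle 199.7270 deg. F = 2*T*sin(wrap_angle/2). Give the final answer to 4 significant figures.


F = 2 * 11.9370 * sin(199.7270/2 deg)
F = 23.52 kN


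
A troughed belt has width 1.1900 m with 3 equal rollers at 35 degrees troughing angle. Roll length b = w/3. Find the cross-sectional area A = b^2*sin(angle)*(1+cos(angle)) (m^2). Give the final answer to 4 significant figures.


b = 1.1900/3 = 0.396667 m
A = 0.396667^2 * sin(35 deg) * (1 + cos(35 deg))
A = 0.1642 m^2


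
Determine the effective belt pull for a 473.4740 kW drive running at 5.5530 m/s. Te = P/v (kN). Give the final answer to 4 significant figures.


Te = P / v = 473.4740 / 5.5530
Te = 85.26 kN


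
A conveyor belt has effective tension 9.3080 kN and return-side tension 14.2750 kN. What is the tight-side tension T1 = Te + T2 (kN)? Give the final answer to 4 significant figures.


T1 = Te + T2 = 9.3080 + 14.2750
T1 = 23.58 kN


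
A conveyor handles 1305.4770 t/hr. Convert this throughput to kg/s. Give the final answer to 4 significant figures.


m_dot = 1305.4770 * 1000 / 3600
m_dot = 362.6 kg/s


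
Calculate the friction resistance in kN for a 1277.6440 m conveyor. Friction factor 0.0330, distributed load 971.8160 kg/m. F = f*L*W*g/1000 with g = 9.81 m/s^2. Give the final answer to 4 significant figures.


F = 0.0330 * 1277.6440 * 971.8160 * 9.81 / 1000
F = 402.0 kN


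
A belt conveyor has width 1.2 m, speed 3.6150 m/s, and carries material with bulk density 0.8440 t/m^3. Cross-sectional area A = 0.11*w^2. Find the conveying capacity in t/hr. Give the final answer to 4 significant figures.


A = 0.11 * 1.2^2 = 0.1584 m^2
C = 0.1584 * 3.6150 * 0.8440 * 3600
C = 1740 t/hr


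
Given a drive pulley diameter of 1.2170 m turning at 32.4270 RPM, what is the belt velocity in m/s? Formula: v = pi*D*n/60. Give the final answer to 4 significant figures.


v = pi * 1.2170 * 32.4270 / 60
v = 2.066 m/s


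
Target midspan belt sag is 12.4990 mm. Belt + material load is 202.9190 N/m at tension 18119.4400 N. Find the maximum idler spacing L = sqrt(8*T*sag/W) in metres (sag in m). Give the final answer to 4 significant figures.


sag = 12.4990/1000 = 0.012499 m
L = sqrt(8 * 18119.4400 * 0.012499 / 202.9190)
L = 2.988 m


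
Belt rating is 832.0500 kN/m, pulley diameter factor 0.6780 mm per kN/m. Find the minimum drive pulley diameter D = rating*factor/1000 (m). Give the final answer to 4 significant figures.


D = 832.0500 * 0.6780 / 1000
D = 0.5641 m


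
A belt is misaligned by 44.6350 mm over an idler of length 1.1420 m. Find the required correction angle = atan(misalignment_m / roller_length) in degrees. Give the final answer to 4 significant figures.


misalign_m = 44.6350 / 1000 = 0.044635 m
angle = atan(0.044635 / 1.1420)
angle = 2.238 deg


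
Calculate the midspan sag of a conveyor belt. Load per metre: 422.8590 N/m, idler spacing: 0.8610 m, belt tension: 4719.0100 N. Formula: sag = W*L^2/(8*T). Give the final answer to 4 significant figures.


sag = 422.8590 * 0.8610^2 / (8 * 4719.0100)
sag = 0.008303 m


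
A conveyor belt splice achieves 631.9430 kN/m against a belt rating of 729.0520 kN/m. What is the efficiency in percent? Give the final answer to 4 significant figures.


Eff = 631.9430 / 729.0520 * 100
Eff = 86.68 %


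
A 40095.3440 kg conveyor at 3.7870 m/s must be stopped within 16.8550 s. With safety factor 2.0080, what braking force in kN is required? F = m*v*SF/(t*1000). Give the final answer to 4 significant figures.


F = 40095.3440 * 3.7870 / 16.8550 * 2.0080 / 1000
F = 18.09 kN


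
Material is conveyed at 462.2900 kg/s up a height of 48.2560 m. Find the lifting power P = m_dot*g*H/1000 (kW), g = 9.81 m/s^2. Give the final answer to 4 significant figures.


P = 462.2900 * 9.81 * 48.2560 / 1000
P = 218.8 kW


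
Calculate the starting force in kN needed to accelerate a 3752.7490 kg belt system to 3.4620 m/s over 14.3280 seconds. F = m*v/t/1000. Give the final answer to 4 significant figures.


F = 3752.7490 * 3.4620 / 14.3280 / 1000
F = 0.9068 kN


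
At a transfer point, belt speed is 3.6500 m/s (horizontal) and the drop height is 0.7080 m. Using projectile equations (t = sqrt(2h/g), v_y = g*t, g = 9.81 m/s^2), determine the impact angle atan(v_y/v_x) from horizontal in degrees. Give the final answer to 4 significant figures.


t = sqrt(2*0.7080/9.81) = 0.379924 s
v_y = 9.81 * 0.379924 = 3.72705 m/s
angle = atan(3.72705 / 3.6500) = 45.60 deg


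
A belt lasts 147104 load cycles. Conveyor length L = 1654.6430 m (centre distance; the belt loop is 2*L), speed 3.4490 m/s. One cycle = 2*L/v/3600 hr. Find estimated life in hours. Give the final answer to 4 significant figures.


cycle_time = 2 * 1654.6430 / 3.4490 / 3600 = 0.266525 hr
life = 147104 * 0.266525 = 39210 hours


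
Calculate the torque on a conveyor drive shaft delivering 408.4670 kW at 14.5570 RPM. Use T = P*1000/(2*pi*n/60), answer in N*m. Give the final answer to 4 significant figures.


omega = 2*pi*14.5570/60 = 1.52441 rad/s
T = 408.4670*1000 / 1.52441
T = 268000 N*m


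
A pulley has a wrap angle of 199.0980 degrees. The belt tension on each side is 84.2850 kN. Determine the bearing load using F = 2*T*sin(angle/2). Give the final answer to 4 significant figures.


F = 2 * 84.2850 * sin(199.0980/2 deg)
F = 166.2 kN


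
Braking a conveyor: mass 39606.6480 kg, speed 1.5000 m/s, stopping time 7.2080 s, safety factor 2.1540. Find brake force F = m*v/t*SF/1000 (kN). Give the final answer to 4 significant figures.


F = 39606.6480 * 1.5000 / 7.2080 * 2.1540 / 1000
F = 17.75 kN


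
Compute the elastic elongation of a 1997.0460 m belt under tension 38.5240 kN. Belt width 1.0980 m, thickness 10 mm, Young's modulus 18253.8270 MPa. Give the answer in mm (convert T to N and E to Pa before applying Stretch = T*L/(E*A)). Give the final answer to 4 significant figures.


A = 1.0980 * 0.01 = 0.01098 m^2
Stretch = 38.5240*1000 * 1997.0460 / (18253.8270e6 * 0.01098) * 1000
Stretch = 383.9 mm


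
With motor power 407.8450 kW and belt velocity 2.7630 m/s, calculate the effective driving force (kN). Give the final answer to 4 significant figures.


Te = P / v = 407.8450 / 2.7630
Te = 147.6 kN


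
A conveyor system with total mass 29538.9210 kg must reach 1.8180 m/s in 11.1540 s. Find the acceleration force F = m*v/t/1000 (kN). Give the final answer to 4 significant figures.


F = 29538.9210 * 1.8180 / 11.1540 / 1000
F = 4.815 kN


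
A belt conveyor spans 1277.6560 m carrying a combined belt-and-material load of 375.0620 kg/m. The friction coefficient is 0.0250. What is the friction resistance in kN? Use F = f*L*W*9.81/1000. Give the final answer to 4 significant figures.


F = 0.0250 * 1277.6560 * 375.0620 * 9.81 / 1000
F = 117.5 kN


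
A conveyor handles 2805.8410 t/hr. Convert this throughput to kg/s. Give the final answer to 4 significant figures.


m_dot = 2805.8410 * 1000 / 3600
m_dot = 779.4 kg/s


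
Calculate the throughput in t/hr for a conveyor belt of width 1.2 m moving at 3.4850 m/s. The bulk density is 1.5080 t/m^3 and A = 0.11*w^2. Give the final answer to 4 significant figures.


A = 0.11 * 1.2^2 = 0.1584 m^2
C = 0.1584 * 3.4850 * 1.5080 * 3600
C = 2997 t/hr


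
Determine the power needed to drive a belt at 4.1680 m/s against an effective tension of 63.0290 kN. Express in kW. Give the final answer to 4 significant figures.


P = Te * v = 63.0290 * 4.1680
P = 262.7 kW


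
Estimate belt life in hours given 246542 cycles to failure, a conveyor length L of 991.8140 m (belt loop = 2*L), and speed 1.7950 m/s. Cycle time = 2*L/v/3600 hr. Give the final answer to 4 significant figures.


cycle_time = 2 * 991.8140 / 1.7950 / 3600 = 0.306968 hr
life = 246542 * 0.306968 = 75680 hours


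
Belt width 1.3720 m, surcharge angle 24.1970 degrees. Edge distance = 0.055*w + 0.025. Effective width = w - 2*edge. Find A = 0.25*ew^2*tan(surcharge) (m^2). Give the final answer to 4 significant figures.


edge = 0.055*1.3720 + 0.025 = 0.10046 m
ew = 1.3720 - 2*0.10046 = 1.17108 m
A = 0.25 * 1.17108^2 * tan(24.1970 deg)
A = 0.1541 m^2


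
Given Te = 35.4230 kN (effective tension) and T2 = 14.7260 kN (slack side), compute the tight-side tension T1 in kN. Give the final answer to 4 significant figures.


T1 = Te + T2 = 35.4230 + 14.7260
T1 = 50.15 kN


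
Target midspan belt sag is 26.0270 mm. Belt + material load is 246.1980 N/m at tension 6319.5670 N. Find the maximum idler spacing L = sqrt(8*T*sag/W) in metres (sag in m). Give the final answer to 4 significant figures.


sag = 26.0270/1000 = 0.026027 m
L = sqrt(8 * 6319.5670 * 0.026027 / 246.1980)
L = 2.312 m


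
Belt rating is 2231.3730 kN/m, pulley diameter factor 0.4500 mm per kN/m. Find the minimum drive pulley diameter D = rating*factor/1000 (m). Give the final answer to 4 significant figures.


D = 2231.3730 * 0.4500 / 1000
D = 1.004 m


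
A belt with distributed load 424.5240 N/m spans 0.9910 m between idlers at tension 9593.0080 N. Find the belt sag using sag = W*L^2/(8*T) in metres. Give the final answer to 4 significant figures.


sag = 424.5240 * 0.9910^2 / (8 * 9593.0080)
sag = 0.005433 m


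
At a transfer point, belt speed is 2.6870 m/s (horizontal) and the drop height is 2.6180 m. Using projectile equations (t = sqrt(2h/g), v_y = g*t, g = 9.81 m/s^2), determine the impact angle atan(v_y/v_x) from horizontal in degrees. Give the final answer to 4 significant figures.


t = sqrt(2*2.6180/9.81) = 0.730576 s
v_y = 9.81 * 0.730576 = 7.16695 m/s
angle = atan(7.16695 / 2.6870) = 69.45 deg


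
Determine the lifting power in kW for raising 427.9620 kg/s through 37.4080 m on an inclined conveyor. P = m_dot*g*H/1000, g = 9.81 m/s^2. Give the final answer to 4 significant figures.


P = 427.9620 * 9.81 * 37.4080 / 1000
P = 157.1 kW


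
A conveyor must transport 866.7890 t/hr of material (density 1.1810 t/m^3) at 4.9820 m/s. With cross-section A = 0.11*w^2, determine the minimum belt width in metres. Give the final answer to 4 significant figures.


A_req = 866.7890 / (4.9820 * 1.1810 * 3600) = 0.040922 m^2
w = sqrt(0.040922 / 0.11)
w = 0.6099 m


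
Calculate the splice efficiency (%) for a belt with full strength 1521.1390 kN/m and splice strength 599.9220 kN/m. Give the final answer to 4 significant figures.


Eff = 599.9220 / 1521.1390 * 100
Eff = 39.44 %


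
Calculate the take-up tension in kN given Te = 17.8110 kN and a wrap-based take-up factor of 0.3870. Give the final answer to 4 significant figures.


T_tu = 17.8110 * 0.3870
T_tu = 6.893 kN


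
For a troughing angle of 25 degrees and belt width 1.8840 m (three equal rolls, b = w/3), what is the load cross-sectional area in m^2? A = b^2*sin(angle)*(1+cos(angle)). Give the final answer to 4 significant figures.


b = 1.8840/3 = 0.628 m
A = 0.628^2 * sin(25 deg) * (1 + cos(25 deg))
A = 0.3177 m^2


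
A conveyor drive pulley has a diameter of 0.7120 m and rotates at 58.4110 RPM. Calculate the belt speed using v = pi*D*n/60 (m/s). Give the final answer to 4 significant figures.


v = pi * 0.7120 * 58.4110 / 60
v = 2.178 m/s


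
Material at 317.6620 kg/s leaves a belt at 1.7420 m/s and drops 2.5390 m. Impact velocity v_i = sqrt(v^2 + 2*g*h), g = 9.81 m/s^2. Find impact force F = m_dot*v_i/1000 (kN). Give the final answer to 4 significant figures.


v_i = sqrt(1.7420^2 + 2*9.81*2.5390) = 7.26978 m/s
F = 317.6620 * 7.26978 / 1000
F = 2.309 kN


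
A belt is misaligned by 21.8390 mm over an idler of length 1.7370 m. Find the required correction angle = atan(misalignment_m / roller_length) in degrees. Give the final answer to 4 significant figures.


misalign_m = 21.8390 / 1000 = 0.021839 m
angle = atan(0.021839 / 1.7370)
angle = 0.7203 deg


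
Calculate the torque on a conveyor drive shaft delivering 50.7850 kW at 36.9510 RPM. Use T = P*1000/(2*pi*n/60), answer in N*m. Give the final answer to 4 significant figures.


omega = 2*pi*36.9510/60 = 3.8695 rad/s
T = 50.7850*1000 / 3.8695
T = 13120 N*m


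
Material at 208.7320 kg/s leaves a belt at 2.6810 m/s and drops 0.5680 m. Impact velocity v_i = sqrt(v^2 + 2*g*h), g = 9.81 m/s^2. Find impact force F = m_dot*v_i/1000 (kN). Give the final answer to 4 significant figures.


v_i = sqrt(2.6810^2 + 2*9.81*0.5680) = 4.28158 m/s
F = 208.7320 * 4.28158 / 1000
F = 0.8937 kN


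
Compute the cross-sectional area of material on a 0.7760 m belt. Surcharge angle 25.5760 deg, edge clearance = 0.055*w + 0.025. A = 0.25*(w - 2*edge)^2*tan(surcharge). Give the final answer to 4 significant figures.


edge = 0.055*0.7760 + 0.025 = 0.06768 m
ew = 0.7760 - 2*0.06768 = 0.64064 m
A = 0.25 * 0.64064^2 * tan(25.5760 deg)
A = 0.04911 m^2


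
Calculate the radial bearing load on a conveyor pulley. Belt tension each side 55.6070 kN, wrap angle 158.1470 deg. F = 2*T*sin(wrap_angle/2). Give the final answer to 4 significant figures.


F = 2 * 55.6070 * sin(158.1470/2 deg)
F = 109.2 kN


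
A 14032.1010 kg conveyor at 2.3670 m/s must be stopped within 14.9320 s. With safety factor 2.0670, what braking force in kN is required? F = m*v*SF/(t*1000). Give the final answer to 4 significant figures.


F = 14032.1010 * 2.3670 / 14.9320 * 2.0670 / 1000
F = 4.598 kN


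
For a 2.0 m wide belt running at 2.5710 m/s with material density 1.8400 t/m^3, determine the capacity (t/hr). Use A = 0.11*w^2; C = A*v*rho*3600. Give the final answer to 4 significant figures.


A = 0.11 * 2.0^2 = 0.44 m^2
C = 0.44 * 2.5710 * 1.8400 * 3600
C = 7493 t/hr


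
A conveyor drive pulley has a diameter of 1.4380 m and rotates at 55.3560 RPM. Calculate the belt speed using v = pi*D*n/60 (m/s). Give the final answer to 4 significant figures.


v = pi * 1.4380 * 55.3560 / 60
v = 4.168 m/s


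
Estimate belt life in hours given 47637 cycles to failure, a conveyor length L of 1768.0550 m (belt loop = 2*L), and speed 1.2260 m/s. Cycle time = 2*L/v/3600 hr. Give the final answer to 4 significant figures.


cycle_time = 2 * 1768.0550 / 1.2260 / 3600 = 0.801185 hr
life = 47637 * 0.801185 = 38170 hours


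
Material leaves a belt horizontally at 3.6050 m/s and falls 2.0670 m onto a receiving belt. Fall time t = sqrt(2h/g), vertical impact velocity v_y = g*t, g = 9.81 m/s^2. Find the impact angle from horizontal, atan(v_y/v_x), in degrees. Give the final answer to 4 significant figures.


t = sqrt(2*2.0670/9.81) = 0.649158 s
v_y = 9.81 * 0.649158 = 6.36824 m/s
angle = atan(6.36824 / 3.6050) = 60.49 deg
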